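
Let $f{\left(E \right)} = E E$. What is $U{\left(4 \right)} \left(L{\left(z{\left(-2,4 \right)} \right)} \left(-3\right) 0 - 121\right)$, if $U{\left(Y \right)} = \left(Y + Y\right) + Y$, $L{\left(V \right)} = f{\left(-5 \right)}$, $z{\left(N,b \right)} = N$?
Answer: $-1452$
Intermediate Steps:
$f{\left(E \right)} = E^{2}$
$L{\left(V \right)} = 25$ ($L{\left(V \right)} = \left(-5\right)^{2} = 25$)
$U{\left(Y \right)} = 3 Y$ ($U{\left(Y \right)} = 2 Y + Y = 3 Y$)
$U{\left(4 \right)} \left(L{\left(z{\left(-2,4 \right)} \right)} \left(-3\right) 0 - 121\right) = 3 \cdot 4 \left(25 \left(-3\right) 0 - 121\right) = 12 \left(\left(-75\right) 0 - 121\right) = 12 \left(0 - 121\right) = 12 \left(-121\right) = -1452$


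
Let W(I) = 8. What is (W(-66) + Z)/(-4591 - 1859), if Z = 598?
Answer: -101/1075 ≈ -0.093953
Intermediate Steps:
(W(-66) + Z)/(-4591 - 1859) = (8 + 598)/(-4591 - 1859) = 606/(-6450) = 606*(-1/6450) = -101/1075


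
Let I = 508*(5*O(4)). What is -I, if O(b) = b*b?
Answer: -40640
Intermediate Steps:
O(b) = b²
I = 40640 (I = 508*(5*4²) = 508*(5*16) = 508*80 = 40640)
-I = -1*40640 = -40640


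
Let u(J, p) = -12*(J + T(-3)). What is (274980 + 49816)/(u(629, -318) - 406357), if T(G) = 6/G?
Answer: -324796/413881 ≈ -0.78476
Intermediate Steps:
u(J, p) = 24 - 12*J (u(J, p) = -12*(J + 6/(-3)) = -12*(J + 6*(-1/3)) = -12*(J - 2) = -12*(-2 + J) = 24 - 12*J)
(274980 + 49816)/(u(629, -318) - 406357) = (274980 + 49816)/((24 - 12*629) - 406357) = 324796/((24 - 7548) - 406357) = 324796/(-7524 - 406357) = 324796/(-413881) = 324796*(-1/413881) = -324796/413881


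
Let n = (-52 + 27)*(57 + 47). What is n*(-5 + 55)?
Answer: -130000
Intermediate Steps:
n = -2600 (n = -25*104 = -2600)
n*(-5 + 55) = -2600*(-5 + 55) = -2600*50 = -130000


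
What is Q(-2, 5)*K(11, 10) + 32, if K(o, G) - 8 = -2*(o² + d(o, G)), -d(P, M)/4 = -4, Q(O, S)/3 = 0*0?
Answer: 32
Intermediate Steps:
Q(O, S) = 0 (Q(O, S) = 3*(0*0) = 3*0 = 0)
d(P, M) = 16 (d(P, M) = -4*(-4) = 16)
K(o, G) = -24 - 2*o² (K(o, G) = 8 - 2*(o² + 16) = 8 - 2*(16 + o²) = 8 + (-32 - 2*o²) = -24 - 2*o²)
Q(-2, 5)*K(11, 10) + 32 = 0*(-24 - 2*11²) + 32 = 0*(-24 - 2*121) + 32 = 0*(-24 - 242) + 32 = 0*(-266) + 32 = 0 + 32 = 32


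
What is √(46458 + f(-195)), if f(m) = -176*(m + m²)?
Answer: I*√6611622 ≈ 2571.3*I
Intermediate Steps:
f(m) = -176*m - 176*m²
√(46458 + f(-195)) = √(46458 - 176*(-195)*(1 - 195)) = √(46458 - 176*(-195)*(-194)) = √(46458 - 6658080) = √(-6611622) = I*√6611622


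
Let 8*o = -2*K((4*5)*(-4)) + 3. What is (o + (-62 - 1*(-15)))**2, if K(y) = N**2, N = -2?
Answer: 145161/64 ≈ 2268.1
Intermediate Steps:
K(y) = 4 (K(y) = (-2)**2 = 4)
o = -5/8 (o = (-2*4 + 3)/8 = (-8 + 3)/8 = (1/8)*(-5) = -5/8 ≈ -0.62500)
(o + (-62 - 1*(-15)))**2 = (-5/8 + (-62 - 1*(-15)))**2 = (-5/8 + (-62 + 15))**2 = (-5/8 - 47)**2 = (-381/8)**2 = 145161/64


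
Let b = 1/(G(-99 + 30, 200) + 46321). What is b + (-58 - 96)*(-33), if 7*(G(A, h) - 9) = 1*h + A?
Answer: 1648809169/324441 ≈ 5082.0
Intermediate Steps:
G(A, h) = 9 + A/7 + h/7 (G(A, h) = 9 + (1*h + A)/7 = 9 + (h + A)/7 = 9 + (A + h)/7 = 9 + (A/7 + h/7) = 9 + A/7 + h/7)
b = 7/324441 (b = 1/((9 + (-99 + 30)/7 + (⅐)*200) + 46321) = 1/((9 + (⅐)*(-69) + 200/7) + 46321) = 1/((9 - 69/7 + 200/7) + 46321) = 1/(194/7 + 46321) = 1/(324441/7) = 7/324441 ≈ 2.1576e-5)
b + (-58 - 96)*(-33) = 7/324441 + (-58 - 96)*(-33) = 7/324441 - 154*(-33) = 7/324441 + 5082 = 1648809169/324441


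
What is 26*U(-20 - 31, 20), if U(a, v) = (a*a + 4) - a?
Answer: 69056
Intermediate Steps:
U(a, v) = 4 + a**2 - a (U(a, v) = (a**2 + 4) - a = (4 + a**2) - a = 4 + a**2 - a)
26*U(-20 - 31, 20) = 26*(4 + (-20 - 31)**2 - (-20 - 31)) = 26*(4 + (-51)**2 - 1*(-51)) = 26*(4 + 2601 + 51) = 26*2656 = 69056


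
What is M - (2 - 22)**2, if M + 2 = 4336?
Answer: 3934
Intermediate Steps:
M = 4334 (M = -2 + 4336 = 4334)
M - (2 - 22)**2 = 4334 - (2 - 22)**2 = 4334 - 1*(-20)**2 = 4334 - 1*400 = 4334 - 400 = 3934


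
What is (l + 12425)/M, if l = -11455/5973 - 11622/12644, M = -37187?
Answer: -469077099437/1404229686222 ≈ -0.33405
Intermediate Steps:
l = -107127613/37761306 (l = -11455*1/5973 - 11622*1/12644 = -11455/5973 - 5811/6322 = -107127613/37761306 ≈ -2.8370)
(l + 12425)/M = (-107127613/37761306 + 12425)/(-37187) = (469077099437/37761306)*(-1/37187) = -469077099437/1404229686222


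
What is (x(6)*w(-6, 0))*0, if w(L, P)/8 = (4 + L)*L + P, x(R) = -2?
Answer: 0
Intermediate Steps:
w(L, P) = 8*P + 8*L*(4 + L) (w(L, P) = 8*((4 + L)*L + P) = 8*(L*(4 + L) + P) = 8*(P + L*(4 + L)) = 8*P + 8*L*(4 + L))
(x(6)*w(-6, 0))*0 = -2*(8*0 + 8*(-6)² + 32*(-6))*0 = -2*(0 + 8*36 - 192)*0 = -2*(0 + 288 - 192)*0 = -2*96*0 = -192*0 = 0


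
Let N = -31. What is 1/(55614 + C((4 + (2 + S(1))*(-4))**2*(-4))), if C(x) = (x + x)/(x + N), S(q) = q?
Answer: 287/15961730 ≈ 1.7981e-5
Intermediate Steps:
C(x) = 2*x/(-31 + x) (C(x) = (x + x)/(x - 31) = (2*x)/(-31 + x) = 2*x/(-31 + x))
1/(55614 + C((4 + (2 + S(1))*(-4))**2*(-4))) = 1/(55614 + 2*((4 + (2 + 1)*(-4))**2*(-4))/(-31 + (4 + (2 + 1)*(-4))**2*(-4))) = 1/(55614 + 2*((4 + 3*(-4))**2*(-4))/(-31 + (4 + 3*(-4))**2*(-4))) = 1/(55614 + 2*((4 - 12)**2*(-4))/(-31 + (4 - 12)**2*(-4))) = 1/(55614 + 2*((-8)**2*(-4))/(-31 + (-8)**2*(-4))) = 1/(55614 + 2*(64*(-4))/(-31 + 64*(-4))) = 1/(55614 + 2*(-256)/(-31 - 256)) = 1/(55614 + 2*(-256)/(-287)) = 1/(55614 + 2*(-256)*(-1/287)) = 1/(55614 + 512/287) = 1/(15961730/287) = 287/15961730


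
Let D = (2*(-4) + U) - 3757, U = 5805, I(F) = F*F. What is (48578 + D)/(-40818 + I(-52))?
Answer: -25309/19057 ≈ -1.3281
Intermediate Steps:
I(F) = F**2
D = 2040 (D = (2*(-4) + 5805) - 3757 = (-8 + 5805) - 3757 = 5797 - 3757 = 2040)
(48578 + D)/(-40818 + I(-52)) = (48578 + 2040)/(-40818 + (-52)**2) = 50618/(-40818 + 2704) = 50618/(-38114) = 50618*(-1/38114) = -25309/19057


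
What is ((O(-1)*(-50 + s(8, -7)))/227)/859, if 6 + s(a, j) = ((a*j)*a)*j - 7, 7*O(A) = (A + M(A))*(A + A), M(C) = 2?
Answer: -878/194993 ≈ -0.0045027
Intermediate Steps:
O(A) = 2*A*(2 + A)/7 (O(A) = ((A + 2)*(A + A))/7 = ((2 + A)*(2*A))/7 = (2*A*(2 + A))/7 = 2*A*(2 + A)/7)
s(a, j) = -13 + a**2*j**2 (s(a, j) = -6 + (((a*j)*a)*j - 7) = -6 + ((j*a**2)*j - 7) = -6 + (a**2*j**2 - 7) = -6 + (-7 + a**2*j**2) = -13 + a**2*j**2)
((O(-1)*(-50 + s(8, -7)))/227)/859 = ((((2/7)*(-1)*(2 - 1))*(-50 + (-13 + 8**2*(-7)**2)))/227)/859 = ((((2/7)*(-1)*1)*(-50 + (-13 + 64*49)))*(1/227))*(1/859) = (-2*(-50 + (-13 + 3136))/7*(1/227))*(1/859) = (-2*(-50 + 3123)/7*(1/227))*(1/859) = (-2/7*3073*(1/227))*(1/859) = -878*1/227*(1/859) = -878/227*1/859 = -878/194993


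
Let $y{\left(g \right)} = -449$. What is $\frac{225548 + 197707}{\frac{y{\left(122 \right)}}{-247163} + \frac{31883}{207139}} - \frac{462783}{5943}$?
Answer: $\frac{2861727013706995073}{1053007594436} \approx 2.7177 \cdot 10^{6}$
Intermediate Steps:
$\frac{225548 + 197707}{\frac{y{\left(122 \right)}}{-247163} + \frac{31883}{207139}} - \frac{462783}{5943} = \frac{225548 + 197707}{- \frac{449}{-247163} + \frac{31883}{207139}} - \frac{462783}{5943} = \frac{423255}{\left(-449\right) \left(- \frac{1}{247163}\right) + 31883 \cdot \frac{1}{207139}} - \frac{154261}{1981} = \frac{423255}{\frac{449}{247163} + \frac{31883}{207139}} - \frac{154261}{1981} = \frac{423255}{\frac{7973303340}{51197096657}} - \frac{154261}{1981} = 423255 \cdot \frac{51197096657}{7973303340} - \frac{154261}{1981} = \frac{1444628476370569}{531553556} - \frac{154261}{1981} = \frac{2861727013706995073}{1053007594436}$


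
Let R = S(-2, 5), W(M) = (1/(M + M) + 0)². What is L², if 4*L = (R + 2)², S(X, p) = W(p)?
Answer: 1632240801/1600000000 ≈ 1.0202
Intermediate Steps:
W(M) = 1/(4*M²) (W(M) = (1/(2*M) + 0)² = (1/(2*M))² = 1/(4*M²))
S(X, p) = 1/(4*p²)
R = 1/100 (R = (¼)/5² = (¼)*(1/25) = 1/100 ≈ 0.010000)
L = 40401/40000 (L = (1/100 + 2)²/4 = (201/100)²/4 = (¼)*(40401/10000) = 40401/40000 ≈ 1.0100)
L² = (40401/40000)² = 1632240801/1600000000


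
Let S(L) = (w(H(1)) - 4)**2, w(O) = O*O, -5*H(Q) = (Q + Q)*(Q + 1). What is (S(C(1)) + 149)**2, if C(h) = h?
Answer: 10036232761/390625 ≈ 25693.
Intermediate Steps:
H(Q) = -2*Q*(1 + Q)/5 (H(Q) = -(Q + Q)*(Q + 1)/5 = -2*Q*(1 + Q)/5)
w(O) = O**2
S(L) = 7056/625 (S(L) = ((-2/5*1*(1 + 1))**2 - 4)**2 = ((-2/5*1*2)**2 - 4)**2 = ((-4/5)**2 - 4)**2 = (16/25 - 4)**2 = (-84/25)**2 = 7056/625)
(S(C(1)) + 149)**2 = (7056/625 + 149)**2 = (100181/625)**2 = 10036232761/390625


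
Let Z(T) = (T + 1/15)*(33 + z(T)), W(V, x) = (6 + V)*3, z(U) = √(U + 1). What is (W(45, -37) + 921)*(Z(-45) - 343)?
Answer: -9804546/5 - 482584*I*√11/5 ≈ -1.9609e+6 - 3.2011e+5*I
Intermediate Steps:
z(U) = √(1 + U)
W(V, x) = 18 + 3*V
Z(T) = (33 + √(1 + T))*(1/15 + T) (Z(T) = (T + 1/15)*(33 + √(1 + T)) = (1/15 + T)*(33 + √(1 + T)) = (33 + √(1 + T))*(1/15 + T))
(W(45, -37) + 921)*(Z(-45) - 343) = ((18 + 3*45) + 921)*((11/5 + 33*(-45) + √(1 - 45)/15 - 45*√(1 - 45)) - 343) = ((18 + 135) + 921)*((11/5 - 1485 + √(-44)/15 - 90*I*√11) - 343) = (153 + 921)*((11/5 - 1485 + (2*I*√11)/15 - 90*I*√11) - 343) = 1074*((11/5 - 1485 + 2*I*√11/15 - 90*I*√11) - 343) = 1074*((-7414/5 - 1348*I*√11/15) - 343) = 1074*(-9129/5 - 1348*I*√11/15) = -9804546/5 - 482584*I*√11/5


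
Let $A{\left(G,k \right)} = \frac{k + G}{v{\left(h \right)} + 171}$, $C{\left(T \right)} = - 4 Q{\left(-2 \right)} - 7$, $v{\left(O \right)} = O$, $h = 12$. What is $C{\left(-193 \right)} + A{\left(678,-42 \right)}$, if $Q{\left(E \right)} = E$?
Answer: $\frac{273}{61} \approx 4.4754$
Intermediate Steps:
$C{\left(T \right)} = 1$ ($C{\left(T \right)} = \left(-4\right) \left(-2\right) - 7 = 8 - 7 = 1$)
$A{\left(G,k \right)} = \frac{G}{183} + \frac{k}{183}$ ($A{\left(G,k \right)} = \frac{k + G}{12 + 171} = \frac{G + k}{183} = \left(G + k\right) \frac{1}{183} = \frac{G}{183} + \frac{k}{183}$)
$C{\left(-193 \right)} + A{\left(678,-42 \right)} = 1 + \left(\frac{1}{183} \cdot 678 + \frac{1}{183} \left(-42\right)\right) = 1 + \left(\frac{226}{61} - \frac{14}{61}\right) = 1 + \frac{212}{61} = \frac{273}{61}$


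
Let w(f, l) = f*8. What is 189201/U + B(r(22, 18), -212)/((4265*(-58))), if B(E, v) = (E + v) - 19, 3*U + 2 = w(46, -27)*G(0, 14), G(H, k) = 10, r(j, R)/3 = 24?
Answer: 11700711576/75818905 ≈ 154.32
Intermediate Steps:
r(j, R) = 72 (r(j, R) = 3*24 = 72)
w(f, l) = 8*f
U = 1226 (U = -⅔ + ((8*46)*10)/3 = -⅔ + (368*10)/3 = -⅔ + (⅓)*3680 = -⅔ + 3680/3 = 1226)
B(E, v) = -19 + E + v
189201/U + B(r(22, 18), -212)/((4265*(-58))) = 189201/1226 + (-19 + 72 - 212)/((4265*(-58))) = 189201*(1/1226) - 159/(-247370) = 189201/1226 - 159*(-1/247370) = 189201/1226 + 159/247370 = 11700711576/75818905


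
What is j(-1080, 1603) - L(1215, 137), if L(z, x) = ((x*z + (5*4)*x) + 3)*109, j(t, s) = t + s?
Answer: -18442059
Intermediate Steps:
j(t, s) = s + t
L(z, x) = 327 + 2180*x + 109*x*z (L(z, x) = ((x*z + 20*x) + 3)*109 = ((20*x + x*z) + 3)*109 = (3 + 20*x + x*z)*109 = 327 + 2180*x + 109*x*z)
j(-1080, 1603) - L(1215, 137) = (1603 - 1080) - (327 + 2180*137 + 109*137*1215) = 523 - (327 + 298660 + 18143595) = 523 - 1*18442582 = 523 - 18442582 = -18442059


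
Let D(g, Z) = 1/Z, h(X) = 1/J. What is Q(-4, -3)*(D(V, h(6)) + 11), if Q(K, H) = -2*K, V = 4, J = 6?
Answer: 136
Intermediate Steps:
h(X) = ⅙ (h(X) = 1/6 = ⅙)
Q(-4, -3)*(D(V, h(6)) + 11) = (-2*(-4))*(1/(⅙) + 11) = 8*(6 + 11) = 8*17 = 136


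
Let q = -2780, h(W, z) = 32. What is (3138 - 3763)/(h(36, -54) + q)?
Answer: 625/2748 ≈ 0.22744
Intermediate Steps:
(3138 - 3763)/(h(36, -54) + q) = (3138 - 3763)/(32 - 2780) = -625/(-2748) = -625*(-1/2748) = 625/2748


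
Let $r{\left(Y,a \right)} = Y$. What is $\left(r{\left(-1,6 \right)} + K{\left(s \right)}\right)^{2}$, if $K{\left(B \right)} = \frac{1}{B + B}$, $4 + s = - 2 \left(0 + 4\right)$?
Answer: $\frac{625}{576} \approx 1.0851$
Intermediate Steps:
$s = -12$ ($s = -4 - 2 \left(0 + 4\right) = -4 - 8 = -12$)
$K{\left(B \right)} = \frac{1}{2 B}$
$\left(r{\left(-1,6 \right)} + K{\left(s \right)}\right)^{2} = \left(-1 + \frac{1}{2 \left(-12\right)}\right)^{2} = \left(-1 + \frac{1}{2} \left(- \frac{1}{12}\right)\right)^{2} = \left(-1 - \frac{1}{24}\right)^{2} = \left(- \frac{25}{24}\right)^{2} = \frac{625}{576}$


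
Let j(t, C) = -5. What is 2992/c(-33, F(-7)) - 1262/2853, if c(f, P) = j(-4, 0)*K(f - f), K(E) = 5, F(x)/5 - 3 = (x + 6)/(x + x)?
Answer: -8567726/71325 ≈ -120.12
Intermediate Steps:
F(x) = 15 + 5*(6 + x)/(2*x) (F(x) = 15 + 5*((x + 6)/(x + x)) = 15 + 5*((6 + x)/((2*x))) = 15 + 5*((6 + x)*(1/(2*x))) = 15 + 5*((6 + x)/(2*x)) = 15 + 5*(6 + x)/(2*x))
c(f, P) = -25 (c(f, P) = -5*5 = -25)
2992/c(-33, F(-7)) - 1262/2853 = 2992/(-25) - 1262/2853 = 2992*(-1/25) - 1262*1/2853 = -2992/25 - 1262/2853 = -8567726/71325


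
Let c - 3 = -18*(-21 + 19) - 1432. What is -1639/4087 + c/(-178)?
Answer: 5401449/727486 ≈ 7.4248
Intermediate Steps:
c = -1393 (c = 3 + (-18*(-21 + 19) - 1432) = 3 + (-18*(-2) - 1432) = 3 + (36 - 1432) = 3 - 1396 = -1393)
-1639/4087 + c/(-178) = -1639/4087 - 1393/(-178) = -1639*1/4087 - 1393*(-1/178) = -1639/4087 + 1393/178 = 5401449/727486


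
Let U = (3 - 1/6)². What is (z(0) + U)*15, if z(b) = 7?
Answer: 2705/12 ≈ 225.42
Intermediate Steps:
U = 289/36 (U = (3 - 1*⅙)² = (3 - ⅙)² = (17/6)² = 289/36 ≈ 8.0278)
(z(0) + U)*15 = (7 + 289/36)*15 = (541/36)*15 = 2705/12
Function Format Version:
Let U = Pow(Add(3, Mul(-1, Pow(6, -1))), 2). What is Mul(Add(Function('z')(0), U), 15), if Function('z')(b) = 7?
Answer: Rational(2705, 12) ≈ 225.42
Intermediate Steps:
U = Rational(289, 36) (U = Pow(Add(3, Mul(-1, Rational(1, 6))), 2) = Pow(Add(3, Rational(-1, 6)), 2) = Pow(Rational(17, 6), 2) = Rational(289, 36) ≈ 8.0278)
Mul(Add(Function('z')(0), U), 15) = Mul(Add(7, Rational(289, 36)), 15) = Mul(Rational(541, 36), 15) = Rational(2705, 12)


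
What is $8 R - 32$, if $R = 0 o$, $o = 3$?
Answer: $-32$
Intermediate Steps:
$R = 0$ ($R = 0 \cdot 3 = 0$)
$8 R - 32 = 8 \cdot 0 - 32 = 0 - 32 = -32$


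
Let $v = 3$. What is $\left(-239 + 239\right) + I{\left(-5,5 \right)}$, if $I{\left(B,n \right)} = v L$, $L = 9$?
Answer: $27$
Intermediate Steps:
$I{\left(B,n \right)} = 27$ ($I{\left(B,n \right)} = 3 \cdot 9 = 27$)
$\left(-239 + 239\right) + I{\left(-5,5 \right)} = \left(-239 + 239\right) + 27 = 0 + 27 = 27$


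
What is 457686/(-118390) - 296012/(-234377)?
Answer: -36113105471/13873946515 ≈ -2.6029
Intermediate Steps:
457686/(-118390) - 296012/(-234377) = 457686*(-1/118390) - 296012*(-1/234377) = -228843/59195 + 296012/234377 = -36113105471/13873946515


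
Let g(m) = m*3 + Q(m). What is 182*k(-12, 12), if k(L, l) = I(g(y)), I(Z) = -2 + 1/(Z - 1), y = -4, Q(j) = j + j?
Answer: -1118/3 ≈ -372.67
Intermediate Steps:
Q(j) = 2*j
g(m) = 5*m (g(m) = m*3 + 2*m = 3*m + 2*m = 5*m)
I(Z) = -2 + 1/(-1 + Z)
k(L, l) = -43/21 (k(L, l) = (3 - 10*(-4))/(-1 + 5*(-4)) = (3 - 2*(-20))/(-1 - 20) = (3 + 40)/(-21) = -1/21*43 = -43/21)
182*k(-12, 12) = 182*(-43/21) = -1118/3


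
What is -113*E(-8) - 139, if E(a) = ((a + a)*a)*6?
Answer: -86923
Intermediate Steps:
E(a) = 12*a² (E(a) = ((2*a)*a)*6 = (2*a²)*6 = 12*a²)
-113*E(-8) - 139 = -1356*(-8)² - 139 = -1356*64 - 139 = -113*768 - 139 = -86784 - 139 = -86923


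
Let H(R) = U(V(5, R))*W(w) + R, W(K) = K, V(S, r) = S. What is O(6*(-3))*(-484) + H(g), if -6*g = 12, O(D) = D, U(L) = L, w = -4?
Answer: 8690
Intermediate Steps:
g = -2 (g = -⅙*12 = -2)
H(R) = -20 + R (H(R) = 5*(-4) + R = -20 + R)
O(6*(-3))*(-484) + H(g) = (6*(-3))*(-484) + (-20 - 2) = -18*(-484) - 22 = 8712 - 22 = 8690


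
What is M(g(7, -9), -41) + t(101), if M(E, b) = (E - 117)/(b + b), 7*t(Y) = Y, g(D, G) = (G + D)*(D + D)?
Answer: 9297/574 ≈ 16.197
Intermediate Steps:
g(D, G) = 2*D*(D + G) (g(D, G) = (D + G)*(2*D) = 2*D*(D + G))
t(Y) = Y/7
M(E, b) = (-117 + E)/(2*b) (M(E, b) = (-117 + E)/((2*b)) = (-117 + E)*(1/(2*b)) = (-117 + E)/(2*b))
M(g(7, -9), -41) + t(101) = (1/2)*(-117 + 2*7*(7 - 9))/(-41) + (1/7)*101 = (1/2)*(-1/41)*(-117 + 2*7*(-2)) + 101/7 = (1/2)*(-1/41)*(-117 - 28) + 101/7 = (1/2)*(-1/41)*(-145) + 101/7 = 145/82 + 101/7 = 9297/574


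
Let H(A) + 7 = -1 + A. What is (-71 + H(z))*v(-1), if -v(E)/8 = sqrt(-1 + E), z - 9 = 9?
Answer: 488*I*sqrt(2) ≈ 690.14*I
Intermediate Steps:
z = 18 (z = 9 + 9 = 18)
H(A) = -8 + A (H(A) = -7 + (-1 + A) = -8 + A)
v(E) = -8*sqrt(-1 + E)
(-71 + H(z))*v(-1) = (-71 + (-8 + 18))*(-8*sqrt(-1 - 1)) = (-71 + 10)*(-8*I*sqrt(2)) = -(-488)*I*sqrt(2) = 488*I*sqrt(2)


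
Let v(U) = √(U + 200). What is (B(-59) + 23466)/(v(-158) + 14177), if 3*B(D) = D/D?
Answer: 998046623/602961861 - 70399*√42/602961861 ≈ 1.6545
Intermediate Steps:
v(U) = √(200 + U)
B(D) = ⅓ (B(D) = (D/D)/3 = (⅓)*1 = ⅓)
(B(-59) + 23466)/(v(-158) + 14177) = (⅓ + 23466)/(√(200 - 158) + 14177) = 70399/(3*(√42 + 14177)) = 70399/(3*(14177 + √42))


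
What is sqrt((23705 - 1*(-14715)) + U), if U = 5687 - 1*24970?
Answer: sqrt(19137) ≈ 138.34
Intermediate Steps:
U = -19283 (U = 5687 - 24970 = -19283)
sqrt((23705 - 1*(-14715)) + U) = sqrt((23705 - 1*(-14715)) - 19283) = sqrt((23705 + 14715) - 19283) = sqrt(38420 - 19283) = sqrt(19137)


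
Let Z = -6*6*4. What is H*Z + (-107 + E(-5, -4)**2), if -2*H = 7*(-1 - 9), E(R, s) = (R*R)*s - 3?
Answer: 5462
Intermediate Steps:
E(R, s) = -3 + s*R**2 (E(R, s) = R**2*s - 3 = s*R**2 - 3 = -3 + s*R**2)
Z = -144 (Z = -36*4 = -144)
H = 35 (H = -7*(-1 - 9)/2 = -7*(-10)/2 = -1/2*(-70) = 35)
H*Z + (-107 + E(-5, -4)**2) = 35*(-144) + (-107 + (-3 - 4*(-5)**2)**2) = -5040 + (-107 + (-3 - 4*25)**2) = -5040 + (-107 + (-3 - 100)**2) = -5040 + (-107 + (-103)**2) = -5040 + (-107 + 10609) = -5040 + 10502 = 5462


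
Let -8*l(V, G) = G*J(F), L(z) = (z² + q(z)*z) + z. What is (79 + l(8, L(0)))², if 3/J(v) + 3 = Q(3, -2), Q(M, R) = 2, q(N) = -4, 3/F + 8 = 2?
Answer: 6241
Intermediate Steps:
F = -½ (F = 3/(-8 + 2) = 3/(-6) = 3*(-⅙) = -½ ≈ -0.50000)
J(v) = -3 (J(v) = 3/(-3 + 2) = 3/(-1) = 3*(-1) = -3)
L(z) = z² - 3*z (L(z) = (z² - 4*z) + z = z² - 3*z)
l(V, G) = 3*G/8 (l(V, G) = -G*(-3)/8 = -(-3)*G/8 = 3*G/8)
(79 + l(8, L(0)))² = (79 + 3*(0*(-3 + 0))/8)² = (79 + 3*(0*(-3))/8)² = (79 + (3/8)*0)² = (79 + 0)² = 79² = 6241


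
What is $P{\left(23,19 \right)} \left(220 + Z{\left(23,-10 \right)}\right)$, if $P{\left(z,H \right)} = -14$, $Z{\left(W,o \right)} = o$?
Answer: $-2940$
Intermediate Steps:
$P{\left(23,19 \right)} \left(220 + Z{\left(23,-10 \right)}\right) = - 14 \left(220 - 10\right) = \left(-14\right) 210 = -2940$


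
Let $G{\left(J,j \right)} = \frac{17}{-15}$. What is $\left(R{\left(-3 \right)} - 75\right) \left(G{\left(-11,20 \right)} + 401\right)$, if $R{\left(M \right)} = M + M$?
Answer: $- \frac{161946}{5} \approx -32389.0$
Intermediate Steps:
$R{\left(M \right)} = 2 M$
$G{\left(J,j \right)} = - \frac{17}{15}$ ($G{\left(J,j \right)} = 17 \left(- \frac{1}{15}\right) = - \frac{17}{15}$)
$\left(R{\left(-3 \right)} - 75\right) \left(G{\left(-11,20 \right)} + 401\right) = \left(2 \left(-3\right) - 75\right) \left(- \frac{17}{15} + 401\right) = \left(-6 - 75\right) \frac{5998}{15} = \left(-81\right) \frac{5998}{15} = - \frac{161946}{5}$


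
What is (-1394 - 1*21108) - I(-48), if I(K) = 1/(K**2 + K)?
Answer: -50764513/2256 ≈ -22502.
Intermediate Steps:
I(K) = 1/(K + K**2)
(-1394 - 1*21108) - I(-48) = (-1394 - 1*21108) - 1/((-48)*(1 - 48)) = (-1394 - 21108) - (-1)/(48*(-47)) = -22502 - (-1)*(-1)/(48*47) = -22502 - 1*1/2256 = -22502 - 1/2256 = -50764513/2256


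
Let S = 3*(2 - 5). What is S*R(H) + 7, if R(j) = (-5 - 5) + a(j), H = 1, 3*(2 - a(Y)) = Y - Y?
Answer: 79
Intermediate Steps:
a(Y) = 2 (a(Y) = 2 - (Y - Y)/3 = 2 - 1/3*0 = 2 + 0 = 2)
S = -9 (S = 3*(-3) = -9)
R(j) = -8 (R(j) = (-5 - 5) + 2 = -10 + 2 = -8)
S*R(H) + 7 = -9*(-8) + 7 = 72 + 7 = 79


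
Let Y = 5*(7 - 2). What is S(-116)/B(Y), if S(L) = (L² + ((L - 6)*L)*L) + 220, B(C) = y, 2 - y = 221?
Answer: 542652/73 ≈ 7433.6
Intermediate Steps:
y = -219 (y = 2 - 1*221 = 2 - 221 = -219)
Y = 25 (Y = 5*5 = 25)
B(C) = -219
S(L) = 220 + L² + L²*(-6 + L) (S(L) = (L² + ((-6 + L)*L)*L) + 220 = (L² + (L*(-6 + L))*L) + 220 = (L² + L²*(-6 + L)) + 220 = 220 + L² + L²*(-6 + L))
S(-116)/B(Y) = (220 + (-116)³ - 5*(-116)²)/(-219) = (220 - 1560896 - 5*13456)*(-1/219) = (220 - 1560896 - 67280)*(-1/219) = -1627956*(-1/219) = 542652/73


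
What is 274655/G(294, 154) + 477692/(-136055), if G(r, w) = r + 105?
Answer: 37177586917/54285945 ≈ 684.85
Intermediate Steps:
G(r, w) = 105 + r
274655/G(294, 154) + 477692/(-136055) = 274655/(105 + 294) + 477692/(-136055) = 274655/399 + 477692*(-1/136055) = 274655*(1/399) - 477692/136055 = 274655/399 - 477692/136055 = 37177586917/54285945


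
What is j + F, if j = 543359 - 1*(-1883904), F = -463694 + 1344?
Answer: 1964913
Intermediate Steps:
F = -462350
j = 2427263 (j = 543359 + 1883904 = 2427263)
j + F = 2427263 - 462350 = 1964913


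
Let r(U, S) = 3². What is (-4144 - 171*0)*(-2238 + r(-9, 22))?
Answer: 9236976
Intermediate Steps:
r(U, S) = 9
(-4144 - 171*0)*(-2238 + r(-9, 22)) = (-4144 - 171*0)*(-2238 + 9) = (-4144 + 0)*(-2229) = -4144*(-2229) = 9236976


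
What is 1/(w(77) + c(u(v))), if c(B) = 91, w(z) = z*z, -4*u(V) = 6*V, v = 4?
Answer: 1/6020 ≈ 0.00016611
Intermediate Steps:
u(V) = -3*V/2
w(z) = z**2
1/(w(77) + c(u(v))) = 1/(77**2 + 91) = 1/(5929 + 91) = 1/6020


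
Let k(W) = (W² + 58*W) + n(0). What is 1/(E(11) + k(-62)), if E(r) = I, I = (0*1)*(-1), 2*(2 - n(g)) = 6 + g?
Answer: 1/247 ≈ 0.0040486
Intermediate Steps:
n(g) = -1 - g/2 (n(g) = 2 - (6 + g)/2 = 2 + (-3 - g/2) = -1 - g/2)
I = 0 (I = 0*(-1) = 0)
k(W) = -1 + W² + 58*W (k(W) = (W² + 58*W) + (-1 - ½*0) = (W² + 58*W) + (-1 + 0) = (W² + 58*W) - 1 = -1 + W² + 58*W)
E(r) = 0
1/(E(11) + k(-62)) = 1/(0 + (-1 + (-62)² + 58*(-62))) = 1/(0 + (-1 + 3844 - 3596)) = 1/(0 + 247) = 1/247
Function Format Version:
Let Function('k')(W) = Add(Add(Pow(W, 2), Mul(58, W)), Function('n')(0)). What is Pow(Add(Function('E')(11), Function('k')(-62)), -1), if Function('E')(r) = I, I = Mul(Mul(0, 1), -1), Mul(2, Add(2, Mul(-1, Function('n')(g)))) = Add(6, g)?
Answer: Rational(1, 247) ≈ 0.0040486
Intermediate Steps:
Function('n')(g) = Add(-1, Mul(Rational(-1, 2), g)) (Function('n')(g) = Add(2, Mul(Rational(-1, 2), Add(6, g))) = Add(2, Add(-3, Mul(Rational(-1, 2), g))) = Add(-1, Mul(Rational(-1, 2), g)))
I = 0 (I = Mul(0, -1) = 0)
Function('k')(W) = Add(-1, Pow(W, 2), Mul(58, W)) (Function('k')(W) = Add(Add(Pow(W, 2), Mul(58, W)), Add(-1, Mul(Rational(-1, 2), 0))) = Add(Add(Pow(W, 2), Mul(58, W)), Add(-1, 0)) = Add(Add(Pow(W, 2), Mul(58, W)), -1) = Add(-1, Pow(W, 2), Mul(58, W)))
Function('E')(r) = 0
Pow(Add(Function('E')(11), Function('k')(-62)), -1) = Pow(Add(0, Add(-1, Pow(-62, 2), Mul(58, -62))), -1) = Pow(Add(0, Add(-1, 3844, -3596)), -1) = Pow(Add(0, 247), -1) = Pow(247, -1) = Rational(1, 247)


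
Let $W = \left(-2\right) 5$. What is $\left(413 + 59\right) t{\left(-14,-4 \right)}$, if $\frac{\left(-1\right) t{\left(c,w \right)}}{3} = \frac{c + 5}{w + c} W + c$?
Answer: $26904$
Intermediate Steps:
$W = -10$
$t{\left(c,w \right)} = - 3 c + \frac{30 \left(5 + c\right)}{c + w}$ ($t{\left(c,w \right)} = - 3 \left(\frac{c + 5}{w + c} \left(-10\right) + c\right) = - 3 \left(\frac{5 + c}{c + w} \left(-10\right) + c\right) = - 3 \left(- \frac{10 \left(5 + c\right)}{c + w} + c\right) = - 3 \left(c - \frac{10 \left(5 + c\right)}{c + w}\right) = - 3 c + \frac{30 \left(5 + c\right)}{c + w}$)
$\left(413 + 59\right) t{\left(-14,-4 \right)} = \left(413 + 59\right) \frac{3 \left(50 - \left(-14\right)^{2} + 10 \left(-14\right) - \left(-14\right) \left(-4\right)\right)}{-14 - 4} = 472 \frac{3 \left(50 - 196 - 140 - 56\right)}{-18} = 472 \cdot 3 \left(- \frac{1}{18}\right) \left(50 - 196 - 140 - 56\right) = 472 \cdot 3 \left(- \frac{1}{18}\right) \left(-342\right) = 472 \cdot 57 = 26904$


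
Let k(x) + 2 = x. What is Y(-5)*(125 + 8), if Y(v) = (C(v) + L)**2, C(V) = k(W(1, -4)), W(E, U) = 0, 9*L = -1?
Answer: 48013/81 ≈ 592.75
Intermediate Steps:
L = -1/9 (L = (1/9)*(-1) = -1/9 ≈ -0.11111)
k(x) = -2 + x
C(V) = -2 (C(V) = -2 + 0 = -2)
Y(v) = 361/81 (Y(v) = (-2 - 1/9)**2 = (-19/9)**2 = 361/81)
Y(-5)*(125 + 8) = 361*(125 + 8)/81 = (361/81)*133 = 48013/81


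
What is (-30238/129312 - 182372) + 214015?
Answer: 2045894689/64656 ≈ 31643.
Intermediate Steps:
(-30238/129312 - 182372) + 214015 = (-30238*1/129312 - 182372) + 214015 = (-15119/64656 - 182372) + 214015 = -11791459151/64656 + 214015 = 2045894689/64656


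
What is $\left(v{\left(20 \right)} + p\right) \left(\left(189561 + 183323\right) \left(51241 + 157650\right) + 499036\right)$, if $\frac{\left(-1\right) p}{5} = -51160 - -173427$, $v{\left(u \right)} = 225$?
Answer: $-47600953312654800$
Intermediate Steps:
$p = -611335$ ($p = - 5 \left(-51160 - -173427\right) = - 5 \left(-51160 + 173427\right) = \left(-5\right) 122267 = -611335$)
$\left(v{\left(20 \right)} + p\right) \left(\left(189561 + 183323\right) \left(51241 + 157650\right) + 499036\right) = \left(225 - 611335\right) \left(\left(189561 + 183323\right) \left(51241 + 157650\right) + 499036\right) = - 611110 \left(372884 \cdot 208891 + 499036\right) = - 611110 \left(77892111644 + 499036\right) = \left(-611110\right) 77892610680 = -47600953312654800$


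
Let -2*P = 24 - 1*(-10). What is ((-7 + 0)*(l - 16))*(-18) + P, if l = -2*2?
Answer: -2537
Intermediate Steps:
l = -4
P = -17 (P = -(24 - 1*(-10))/2 = -(24 + 10)/2 = -½*34 = -17)
((-7 + 0)*(l - 16))*(-18) + P = ((-7 + 0)*(-4 - 16))*(-18) - 17 = -7*(-20)*(-18) - 17 = 140*(-18) - 17 = -2520 - 17 = -2537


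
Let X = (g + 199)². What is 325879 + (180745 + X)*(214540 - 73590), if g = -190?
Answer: 25487750579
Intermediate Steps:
X = 81 (X = (-190 + 199)² = 9² = 81)
325879 + (180745 + X)*(214540 - 73590) = 325879 + (180745 + 81)*(214540 - 73590) = 325879 + 180826*140950 = 325879 + 25487424700 = 25487750579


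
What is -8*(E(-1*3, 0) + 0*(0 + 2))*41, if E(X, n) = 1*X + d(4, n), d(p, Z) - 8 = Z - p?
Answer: -328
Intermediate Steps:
d(p, Z) = 8 + Z - p (d(p, Z) = 8 + (Z - p) = 8 + Z - p)
E(X, n) = 4 + X + n (E(X, n) = 1*X + (8 + n - 1*4) = X + (8 + n - 4) = X + (4 + n) = 4 + X + n)
-8*(E(-1*3, 0) + 0*(0 + 2))*41 = -8*((4 - 1*3 + 0) + 0*(0 + 2))*41 = -8*((4 - 3 + 0) + 0*2)*41 = -8*(1 + 0)*41 = -8*1*41 = -8*41 = -328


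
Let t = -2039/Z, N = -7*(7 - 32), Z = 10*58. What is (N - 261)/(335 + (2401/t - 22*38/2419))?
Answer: 424181326/1718021389 ≈ 0.24690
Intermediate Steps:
Z = 580
N = 175 (N = -7*(-25) = 175)
t = -2039/580 ≈ -3.5155
(N - 261)/(335 + (2401/t - 22*38/2419)) = (175 - 261)/(335 + (2401/(-2039/580) - 22*38/2419)) = -86/(335 + (2401*(-580/2039) - 836*1/2419)) = -86/(335 + (-1392580/2039 - 836/2419)) = -86/(335 - 3370355624/4932341) = -86/(-1718021389/4932341) = -86*(-4932341/1718021389) = 424181326/1718021389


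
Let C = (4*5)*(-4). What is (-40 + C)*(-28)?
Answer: 3360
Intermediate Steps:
C = -80 (C = 20*(-4) = -80)
(-40 + C)*(-28) = (-40 - 80)*(-28) = -120*(-28) = 3360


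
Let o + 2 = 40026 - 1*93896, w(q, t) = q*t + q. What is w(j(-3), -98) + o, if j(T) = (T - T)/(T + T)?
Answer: -53872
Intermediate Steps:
j(T) = 0 (j(T) = 0/((2*T)) = 0*(1/(2*T)) = 0)
w(q, t) = q + q*t
o = -53872 (o = -2 + (40026 - 1*93896) = -2 + (40026 - 93896) = -2 - 53870 = -53872)
w(j(-3), -98) + o = 0*(1 - 98) - 53872 = 0*(-97) - 53872 = 0 - 53872 = -53872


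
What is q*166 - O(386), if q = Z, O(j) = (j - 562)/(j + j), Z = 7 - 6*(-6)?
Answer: 1377678/193 ≈ 7138.2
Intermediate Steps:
Z = 43 (Z = 7 + 36 = 43)
O(j) = (-562 + j)/(2*j) (O(j) = (-562 + j)/((2*j)) = (-562 + j)*(1/(2*j)) = (-562 + j)/(2*j))
q = 43
q*166 - O(386) = 43*166 - (-562 + 386)/(2*386) = 7138 - (-176)/(2*386) = 7138 - 1*(-44/193) = 7138 + 44/193 = 1377678/193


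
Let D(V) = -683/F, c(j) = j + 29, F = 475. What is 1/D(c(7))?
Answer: -475/683 ≈ -0.69546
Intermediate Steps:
c(j) = 29 + j
D(V) = -683/475
1/D(c(7)) = 1/(-683/475) = -475/683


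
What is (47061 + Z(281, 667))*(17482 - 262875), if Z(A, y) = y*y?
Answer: -120721086350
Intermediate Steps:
Z(A, y) = y**2
(47061 + Z(281, 667))*(17482 - 262875) = (47061 + 667**2)*(17482 - 262875) = (47061 + 444889)*(-245393) = 491950*(-245393) = -120721086350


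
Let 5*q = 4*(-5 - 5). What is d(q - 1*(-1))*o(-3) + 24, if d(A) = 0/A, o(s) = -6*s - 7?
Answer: 24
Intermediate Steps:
q = -8 (q = (4*(-5 - 5))/5 = (4*(-10))/5 = (⅕)*(-40) = -8)
o(s) = -7 - 6*s
d(A) = 0
d(q - 1*(-1))*o(-3) + 24 = 0*(-7 - 6*(-3)) + 24 = 0*(-7 + 18) + 24 = 0*11 + 24 = 0 + 24 = 24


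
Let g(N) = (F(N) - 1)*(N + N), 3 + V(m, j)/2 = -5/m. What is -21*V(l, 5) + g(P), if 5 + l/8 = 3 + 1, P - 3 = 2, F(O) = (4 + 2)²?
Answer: 1799/4 ≈ 449.75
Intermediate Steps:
F(O) = 36 (F(O) = 6² = 36)
P = 5 (P = 3 + 2 = 5)
l = -8 (l = -40 + 8*(3 + 1) = -40 + 8*4 = -40 + 32 = -8)
V(m, j) = -6 - 10/m (V(m, j) = -6 + 2*(-5/m) = -6 - 10/m)
g(N) = 70*N (g(N) = (36 - 1)*(N + N) = 35*(2*N) = 70*N)
-21*V(l, 5) + g(P) = -21*(-6 - 10/(-8)) + 70*5 = -21*(-6 - 10*(-⅛)) + 350 = -21*(-6 + 5/4) + 350 = -21*(-19/4) + 350 = 399/4 + 350 = 1799/4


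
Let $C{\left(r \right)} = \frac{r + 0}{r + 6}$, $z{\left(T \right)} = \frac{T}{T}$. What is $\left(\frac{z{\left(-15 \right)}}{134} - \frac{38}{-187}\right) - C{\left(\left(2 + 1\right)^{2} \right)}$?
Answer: $- \frac{48779}{125290} \approx -0.38933$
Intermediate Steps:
$z{\left(T \right)} = 1$
$C{\left(r \right)} = \frac{r}{6 + r}$
$\left(\frac{z{\left(-15 \right)}}{134} - \frac{38}{-187}\right) - C{\left(\left(2 + 1\right)^{2} \right)} = \left(1 \cdot \frac{1}{134} - \frac{38}{-187}\right) - \frac{\left(2 + 1\right)^{2}}{6 + \left(2 + 1\right)^{2}} = \left(1 \cdot \frac{1}{134} - - \frac{38}{187}\right) - \frac{3^{2}}{6 + 3^{2}} = \left(\frac{1}{134} + \frac{38}{187}\right) - \frac{9}{6 + 9} = \frac{5279}{25058} - \frac{9}{15} = \frac{5279}{25058} - 9 \cdot \frac{1}{15} = \frac{5279}{25058} - \frac{3}{5} = - \frac{48779}{125290}$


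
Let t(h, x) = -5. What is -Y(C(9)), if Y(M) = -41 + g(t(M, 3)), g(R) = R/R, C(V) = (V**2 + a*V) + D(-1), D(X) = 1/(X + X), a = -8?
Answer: 40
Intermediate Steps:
D(X) = 1/(2*X)
C(V) = -1/2 + V**2 - 8*V (C(V) = (V**2 - 8*V) + (1/2)/(-1) = (V**2 - 8*V) + (1/2)*(-1) = (V**2 - 8*V) - 1/2 = -1/2 + V**2 - 8*V)
g(R) = 1
Y(M) = -40 (Y(M) = -41 + 1 = -40)
-Y(C(9)) = -1*(-40) = 40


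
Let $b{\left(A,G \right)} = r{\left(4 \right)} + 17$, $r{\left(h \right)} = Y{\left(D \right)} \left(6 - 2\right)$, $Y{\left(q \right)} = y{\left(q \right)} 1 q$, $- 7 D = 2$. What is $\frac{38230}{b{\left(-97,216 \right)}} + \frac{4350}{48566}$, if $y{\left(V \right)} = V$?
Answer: $\frac{45490461985}{20616267} \approx 2206.5$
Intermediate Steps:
$D = - \frac{2}{7}$ ($D = \left(- \frac{1}{7}\right) 2 = - \frac{2}{7} \approx -0.28571$)
$Y{\left(q \right)} = q^{2}$ ($Y{\left(q \right)} = q 1 q = q q = q^{2}$)
$r{\left(h \right)} = \frac{16}{49}$ ($r{\left(h \right)} = \left(- \frac{2}{7}\right)^{2} \left(6 - 2\right) = \frac{4}{49} \cdot 4 = \frac{16}{49}$)
$b{\left(A,G \right)} = \frac{849}{49}$ ($b{\left(A,G \right)} = \frac{16}{49} + 17 = \frac{849}{49}$)
$\frac{38230}{b{\left(-97,216 \right)}} + \frac{4350}{48566} = \frac{38230}{\frac{849}{49}} + \frac{4350}{48566} = 38230 \cdot \frac{49}{849} + 4350 \cdot \frac{1}{48566} = \frac{1873270}{849} + \frac{2175}{24283} = \frac{45490461985}{20616267}$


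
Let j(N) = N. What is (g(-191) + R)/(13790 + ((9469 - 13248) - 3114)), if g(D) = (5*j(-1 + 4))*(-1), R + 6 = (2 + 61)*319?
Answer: 6692/2299 ≈ 2.9108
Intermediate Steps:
R = 20091 (R = -6 + (2 + 61)*319 = -6 + 63*319 = -6 + 20097 = 20091)
g(D) = -15 (g(D) = (5*(-1 + 4))*(-1) = (5*3)*(-1) = 15*(-1) = -15)
(g(-191) + R)/(13790 + ((9469 - 13248) - 3114)) = (-15 + 20091)/(13790 + ((9469 - 13248) - 3114)) = 20076/(13790 + (-3779 - 3114)) = 20076/(13790 - 6893) = 20076/6897 = 20076*(1/6897) = 6692/2299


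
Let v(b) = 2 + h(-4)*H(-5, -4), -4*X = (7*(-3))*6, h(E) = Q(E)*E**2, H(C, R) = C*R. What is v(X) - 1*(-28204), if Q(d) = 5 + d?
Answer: 28526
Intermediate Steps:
h(E) = E**2*(5 + E) (h(E) = (5 + E)*E**2 = E**2*(5 + E))
X = 63/2 (X = -7*(-3)*6/4 = -(-21)*6/4 = -1/4*(-126) = 63/2 ≈ 31.500)
v(b) = 322 (v(b) = 2 + ((-4)**2*(5 - 4))*(-5*(-4)) = 2 + (16*1)*20 = 2 + 16*20 = 2 + 320 = 322)
v(X) - 1*(-28204) = 322 - 1*(-28204) = 322 + 28204 = 28526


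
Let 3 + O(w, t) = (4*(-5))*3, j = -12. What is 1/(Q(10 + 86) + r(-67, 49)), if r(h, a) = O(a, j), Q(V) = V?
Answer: 1/33 ≈ 0.030303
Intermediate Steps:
O(w, t) = -63 (O(w, t) = -3 + (4*(-5))*3 = -3 - 20*3 = -3 - 60 = -63)
r(h, a) = -63
1/(Q(10 + 86) + r(-67, 49)) = 1/((10 + 86) - 63) = 1/(96 - 63) = 1/33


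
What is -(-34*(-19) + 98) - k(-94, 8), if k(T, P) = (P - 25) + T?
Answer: -633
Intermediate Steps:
k(T, P) = -25 + P + T (k(T, P) = (-25 + P) + T = -25 + P + T)
-(-34*(-19) + 98) - k(-94, 8) = -(-34*(-19) + 98) - (-25 + 8 - 94) = -(646 + 98) - 1*(-111) = -1*744 + 111 = -744 + 111 = -633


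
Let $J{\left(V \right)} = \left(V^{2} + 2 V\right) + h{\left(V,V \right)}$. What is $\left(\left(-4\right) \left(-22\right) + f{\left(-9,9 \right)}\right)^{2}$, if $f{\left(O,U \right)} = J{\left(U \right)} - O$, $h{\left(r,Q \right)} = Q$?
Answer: $42025$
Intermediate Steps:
$J{\left(V \right)} = V^{2} + 3 V$ ($J{\left(V \right)} = \left(V^{2} + 2 V\right) + V = V^{2} + 3 V$)
$f{\left(O,U \right)} = - O + U \left(3 + U\right)$ ($f{\left(O,U \right)} = U \left(3 + U\right) - O = - O + U \left(3 + U\right)$)
$\left(\left(-4\right) \left(-22\right) + f{\left(-9,9 \right)}\right)^{2} = \left(\left(-4\right) \left(-22\right) + \left(9^{2} - -9 + 3 \cdot 9\right)\right)^{2} = \left(88 + \left(81 + 9 + 27\right)\right)^{2} = \left(88 + 117\right)^{2} = 205^{2} = 42025$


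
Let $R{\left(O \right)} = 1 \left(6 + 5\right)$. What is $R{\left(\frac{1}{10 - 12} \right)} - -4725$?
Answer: $4736$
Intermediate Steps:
$R{\left(O \right)} = 11$ ($R{\left(O \right)} = 1 \cdot 11 = 11$)
$R{\left(\frac{1}{10 - 12} \right)} - -4725 = 11 - -4725 = 11 + 4725 = 4736$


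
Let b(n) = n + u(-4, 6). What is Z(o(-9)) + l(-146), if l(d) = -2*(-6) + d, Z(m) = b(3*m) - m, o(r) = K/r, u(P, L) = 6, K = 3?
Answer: -386/3 ≈ -128.67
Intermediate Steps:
b(n) = 6 + n (b(n) = n + 6 = 6 + n)
o(r) = 3/r
Z(m) = 6 + 2*m (Z(m) = (6 + 3*m) - m = 6 + 2*m)
l(d) = 12 + d
Z(o(-9)) + l(-146) = (6 + 2*(3/(-9))) + (12 - 146) = (6 + 2*(3*(-⅑))) - 134 = (6 + 2*(-⅓)) - 134 = (6 - ⅔) - 134 = 16/3 - 134 = -386/3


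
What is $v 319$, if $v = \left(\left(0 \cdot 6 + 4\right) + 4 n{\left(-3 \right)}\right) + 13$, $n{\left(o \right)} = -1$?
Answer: $4147$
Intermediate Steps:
$v = 13$ ($v = \left(\left(0 \cdot 6 + 4\right) + 4 \left(-1\right)\right) + 13 = \left(\left(0 + 4\right) - 4\right) + 13 = \left(4 - 4\right) + 13 = 0 + 13 = 13$)
$v 319 = 13 \cdot 319 = 4147$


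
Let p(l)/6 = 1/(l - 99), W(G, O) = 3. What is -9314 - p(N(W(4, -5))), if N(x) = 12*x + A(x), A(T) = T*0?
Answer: -195592/21 ≈ -9313.9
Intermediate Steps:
A(T) = 0
N(x) = 12*x (N(x) = 12*x + 0 = 12*x)
p(l) = 6/(-99 + l) (p(l) = 6/(l - 99) = 6/(-99 + l))
-9314 - p(N(W(4, -5))) = -9314 - 6/(-99 + 12*3) = -9314 - 6/(-99 + 36) = -9314 - 6/(-63) = -9314 - 6*(-1)/63 = -9314 - 1*(-2/21) = -9314 + 2/21 = -195592/21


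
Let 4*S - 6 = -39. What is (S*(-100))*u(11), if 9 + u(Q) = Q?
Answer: 1650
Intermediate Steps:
S = -33/4 (S = 3/2 + (1/4)*(-39) = 3/2 - 39/4 = -33/4 ≈ -8.2500)
u(Q) = -9 + Q
(S*(-100))*u(11) = (-33/4*(-100))*(-9 + 11) = 825*2 = 1650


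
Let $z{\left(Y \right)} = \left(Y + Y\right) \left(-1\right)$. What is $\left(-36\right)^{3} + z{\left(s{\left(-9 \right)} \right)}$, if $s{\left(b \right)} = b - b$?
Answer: $-46656$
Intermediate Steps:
$s{\left(b \right)} = 0$
$z{\left(Y \right)} = - 2 Y$ ($z{\left(Y \right)} = 2 Y \left(-1\right) = - 2 Y$)
$\left(-36\right)^{3} + z{\left(s{\left(-9 \right)} \right)} = \left(-36\right)^{3} - 0 = -46656 + 0 = -46656$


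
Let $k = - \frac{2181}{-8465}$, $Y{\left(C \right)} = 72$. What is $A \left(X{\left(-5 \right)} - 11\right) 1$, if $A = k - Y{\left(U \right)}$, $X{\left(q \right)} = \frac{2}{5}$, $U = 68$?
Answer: $\frac{32186847}{42325} \approx 760.47$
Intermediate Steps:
$X{\left(q \right)} = \frac{2}{5}$ ($X{\left(q \right)} = 2 \cdot \frac{1}{5} = \frac{2}{5}$)
$k = \frac{2181}{8465}$ ($k = \left(-2181\right) \left(- \frac{1}{8465}\right) = \frac{2181}{8465} \approx 0.25765$)
$A = - \frac{607299}{8465}$ ($A = \frac{2181}{8465} - 72 = - \frac{607299}{8465} \approx -71.742$)
$A \left(X{\left(-5 \right)} - 11\right) 1 = - \frac{607299 \left(\frac{2}{5} - 11\right) 1}{8465} = - \frac{607299 \left(\left(- \frac{53}{5}\right) 1\right)}{8465} = \left(- \frac{607299}{8465}\right) \left(- \frac{53}{5}\right) = \frac{32186847}{42325}$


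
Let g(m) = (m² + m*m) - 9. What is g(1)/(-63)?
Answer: ⅑ ≈ 0.11111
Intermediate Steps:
g(m) = -9 + 2*m² (g(m) = (m² + m²) - 9 = 2*m² - 9 = -9 + 2*m²)
g(1)/(-63) = (-9 + 2*1²)/(-63) = (-9 + 2*1)*(-1/63) = (-9 + 2)*(-1/63) = -7*(-1/63) = ⅑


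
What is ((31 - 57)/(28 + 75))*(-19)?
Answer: 494/103 ≈ 4.7961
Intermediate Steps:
((31 - 57)/(28 + 75))*(-19) = -26/103*(-19) = 494/103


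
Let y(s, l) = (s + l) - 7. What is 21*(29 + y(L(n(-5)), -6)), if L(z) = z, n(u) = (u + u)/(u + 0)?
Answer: 378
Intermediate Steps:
n(u) = 2 (n(u) = (2*u)/u = 2)
y(s, l) = -7 + l + s (y(s, l) = (l + s) - 7 = -7 + l + s)
21*(29 + y(L(n(-5)), -6)) = 21*(29 + (-7 - 6 + 2)) = 21*(29 - 11) = 21*18 = 378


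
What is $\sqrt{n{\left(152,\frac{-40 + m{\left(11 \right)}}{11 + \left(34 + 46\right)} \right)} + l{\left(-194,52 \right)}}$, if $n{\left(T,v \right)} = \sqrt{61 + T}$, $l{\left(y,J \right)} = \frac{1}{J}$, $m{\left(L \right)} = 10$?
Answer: $\frac{\sqrt{13 + 676 \sqrt{213}}}{26} \approx 3.8228$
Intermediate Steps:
$\sqrt{n{\left(152,\frac{-40 + m{\left(11 \right)}}{11 + \left(34 + 46\right)} \right)} + l{\left(-194,52 \right)}} = \sqrt{\sqrt{61 + 152} + \frac{1}{52}} = \sqrt{\sqrt{213} + \frac{1}{52}} = \sqrt{\frac{1}{52} + \sqrt{213}}$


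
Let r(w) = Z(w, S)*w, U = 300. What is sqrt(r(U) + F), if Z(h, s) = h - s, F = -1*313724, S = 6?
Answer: 2*I*sqrt(56381) ≈ 474.89*I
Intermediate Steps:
F = -313724
r(w) = w*(-6 + w) (r(w) = (w - 1*6)*w = (w - 6)*w = (-6 + w)*w = w*(-6 + w))
sqrt(r(U) + F) = sqrt(300*(-6 + 300) - 313724) = sqrt(300*294 - 313724) = sqrt(88200 - 313724) = sqrt(-225524) = 2*I*sqrt(56381)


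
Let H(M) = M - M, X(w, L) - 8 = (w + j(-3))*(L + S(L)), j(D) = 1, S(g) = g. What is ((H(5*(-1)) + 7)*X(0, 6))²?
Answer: 19600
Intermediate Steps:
X(w, L) = 8 + 2*L*(1 + w) (X(w, L) = 8 + (w + 1)*(L + L) = 8 + (1 + w)*(2*L) = 8 + 2*L*(1 + w))
H(M) = 0
((H(5*(-1)) + 7)*X(0, 6))² = ((0 + 7)*(8 + 2*6 + 2*6*0))² = (7*(8 + 12 + 0))² = (7*20)² = 140² = 19600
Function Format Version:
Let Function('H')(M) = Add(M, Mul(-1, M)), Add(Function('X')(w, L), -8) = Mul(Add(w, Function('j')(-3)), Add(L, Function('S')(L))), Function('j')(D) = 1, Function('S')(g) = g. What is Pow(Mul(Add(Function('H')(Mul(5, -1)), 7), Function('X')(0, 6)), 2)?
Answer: 19600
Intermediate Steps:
Function('X')(w, L) = Add(8, Mul(2, L, Add(1, w))) (Function('X')(w, L) = Add(8, Mul(Add(w, 1), Add(L, L))) = Add(8, Mul(Add(1, w), Mul(2, L))) = Add(8, Mul(2, L, Add(1, w))))
Function('H')(M) = 0
Pow(Mul(Add(Function('H')(Mul(5, -1)), 7), Function('X')(0, 6)), 2) = Pow(Mul(Add(0, 7), Add(8, Mul(2, 6), Mul(2, 6, 0))), 2) = Pow(Mul(7, Add(8, 12, 0)), 2) = Pow(Mul(7, 20), 2) = Pow(140, 2) = 19600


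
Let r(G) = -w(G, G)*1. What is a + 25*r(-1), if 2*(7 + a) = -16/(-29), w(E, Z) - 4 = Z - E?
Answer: -3095/29 ≈ -106.72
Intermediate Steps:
w(E, Z) = 4 + Z - E (w(E, Z) = 4 + (Z - E) = 4 + Z - E)
r(G) = -4 (r(G) = -(4 + G - G)*1 = -1*4*1 = -4*1 = -4)
a = -195/29 (a = -7 + (-16/(-29))/2 = -7 + (-16*(-1/29))/2 = -7 + (½)*(16/29) = -7 + 8/29 = -195/29 ≈ -6.7241)
a + 25*r(-1) = -195/29 + 25*(-4) = -195/29 - 100 = -3095/29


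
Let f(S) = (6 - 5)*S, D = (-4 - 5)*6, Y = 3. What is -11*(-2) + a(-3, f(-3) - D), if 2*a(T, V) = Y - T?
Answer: 25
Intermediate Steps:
D = -54 (D = -9*6 = -54)
f(S) = S (f(S) = 1*S = S)
a(T, V) = 3/2 - T/2 (a(T, V) = (3 - T)/2 = 3/2 - T/2)
-11*(-2) + a(-3, f(-3) - D) = -11*(-2) + (3/2 - ½*(-3)) = 22 + (3/2 + 3/2) = 22 + 3 = 25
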